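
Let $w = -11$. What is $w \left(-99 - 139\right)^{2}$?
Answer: $-623084$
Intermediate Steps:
$w \left(-99 - 139\right)^{2} = - 11 \left(-99 - 139\right)^{2} = - 11 \left(-238\right)^{2} = \left(-11\right) 56644 = -623084$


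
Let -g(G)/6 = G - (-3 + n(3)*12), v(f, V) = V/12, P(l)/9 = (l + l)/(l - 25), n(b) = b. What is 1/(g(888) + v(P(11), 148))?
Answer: -3/15353 ≈ -0.00019540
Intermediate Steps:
P(l) = 18*l/(-25 + l) (P(l) = 9*((l + l)/(l - 25)) = 9*((2*l)/(-25 + l)) = 9*(2*l/(-25 + l)) = 18*l/(-25 + l))
v(f, V) = V/12 (v(f, V) = V*(1/12) = V/12)
g(G) = 198 - 6*G (g(G) = -6*(G - (-3 + 3*12)) = -6*(G - (-3 + 36)) = -6*(G - 1*33) = -6*(G - 33) = -6*(-33 + G) = 198 - 6*G)
1/(g(888) + v(P(11), 148)) = 1/((198 - 6*888) + (1/12)*148) = 1/((198 - 5328) + 37/3) = 1/(-5130 + 37/3) = 1/(-15353/3) = -3/15353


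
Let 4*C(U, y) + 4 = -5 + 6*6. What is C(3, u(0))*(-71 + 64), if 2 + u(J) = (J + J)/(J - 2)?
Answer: -189/4 ≈ -47.250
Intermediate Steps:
u(J) = -2 + 2*J/(-2 + J) (u(J) = -2 + (J + J)/(J - 2) = -2 + (2*J)/(-2 + J) = -2 + 2*J/(-2 + J))
C(U, y) = 27/4 (C(U, y) = -1 + (-5 + 6*6)/4 = -1 + (-5 + 36)/4 = -1 + (¼)*31 = -1 + 31/4 = 27/4)
C(3, u(0))*(-71 + 64) = 27*(-71 + 64)/4 = (27/4)*(-7) = -189/4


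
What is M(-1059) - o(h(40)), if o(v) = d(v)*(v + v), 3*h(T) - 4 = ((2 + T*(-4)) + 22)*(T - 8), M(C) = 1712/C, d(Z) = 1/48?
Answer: 373439/6354 ≈ 58.772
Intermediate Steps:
d(Z) = 1/48
h(T) = 4/3 + (-8 + T)*(24 - 4*T)/3 (h(T) = 4/3 + (((2 + T*(-4)) + 22)*(T - 8))/3 = 4/3 + (((2 - 4*T) + 22)*(-8 + T))/3 = 4/3 + ((24 - 4*T)*(-8 + T))/3 = 4/3 + ((-8 + T)*(24 - 4*T))/3 = 4/3 + (-8 + T)*(24 - 4*T)/3)
o(v) = v/24 (o(v) = (v + v)/48 = (2*v)/48 = v/24)
M(-1059) - o(h(40)) = 1712/(-1059) - (-188/3 - 4/3*40² + (56/3)*40)/24 = 1712*(-1/1059) - (-188/3 - 4/3*1600 + 2240/3)/24 = -1712/1059 - (-188/3 - 6400/3 + 2240/3)/24 = -1712/1059 - (-4348)/(24*3) = -1712/1059 - 1*(-1087/18) = -1712/1059 + 1087/18 = 373439/6354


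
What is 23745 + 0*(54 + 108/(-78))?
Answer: 23745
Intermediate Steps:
23745 + 0*(54 + 108/(-78)) = 23745 + 0*(54 + 108*(-1/78)) = 23745 + 0*(54 - 18/13) = 23745 + 0*(684/13) = 23745 + 0 = 23745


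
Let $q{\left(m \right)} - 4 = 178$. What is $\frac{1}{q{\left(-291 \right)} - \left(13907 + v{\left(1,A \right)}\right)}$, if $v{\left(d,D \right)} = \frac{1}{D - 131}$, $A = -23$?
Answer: $- \frac{154}{2113649} \approx -7.286 \cdot 10^{-5}$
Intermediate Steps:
$v{\left(d,D \right)} = \frac{1}{-131 + D}$
$q{\left(m \right)} = 182$ ($q{\left(m \right)} = 4 + 178 = 182$)
$\frac{1}{q{\left(-291 \right)} - \left(13907 + v{\left(1,A \right)}\right)} = \frac{1}{182 - \left(13907 + \frac{1}{-131 - 23}\right)} = \frac{1}{182 - \frac{2141677}{154}} = \frac{1}{- \frac{2113649}{154}} = - \frac{154}{2113649}$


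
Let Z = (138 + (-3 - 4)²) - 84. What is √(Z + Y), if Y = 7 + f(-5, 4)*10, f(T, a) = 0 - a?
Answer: √70 ≈ 8.3666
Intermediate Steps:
f(T, a) = -a
Z = 103 (Z = (138 + (-7)²) - 84 = (138 + 49) - 84 = 187 - 84 = 103)
Y = -33 (Y = 7 - 1*4*10 = 7 - 4*10 = 7 - 40 = -33)
√(Z + Y) = √(103 - 33) = √70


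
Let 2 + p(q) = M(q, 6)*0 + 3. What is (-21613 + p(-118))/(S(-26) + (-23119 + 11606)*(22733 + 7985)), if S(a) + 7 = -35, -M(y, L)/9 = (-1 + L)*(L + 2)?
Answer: 5403/88414094 ≈ 6.1110e-5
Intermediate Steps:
M(y, L) = -9*(-1 + L)*(2 + L) (M(y, L) = -9*(-1 + L)*(L + 2) = -9*(-1 + L)*(2 + L))
S(a) = -42 (S(a) = -7 - 35 = -42)
p(q) = 1 (p(q) = -2 + ((18 - 9*6 - 9*6²)*0 + 3) = -2 + ((18 - 54 - 9*36)*0 + 3) = -2 + ((18 - 54 - 324)*0 + 3) = -2 + (-360*0 + 3) = -2 + (0 + 3) = -2 + 3 = 1)
(-21613 + p(-118))/(S(-26) + (-23119 + 11606)*(22733 + 7985)) = (-21613 + 1)/(-42 + (-23119 + 11606)*(22733 + 7985)) = -21612/(-42 - 11513*30718) = -21612/(-42 - 353656334) = -21612/(-353656376) = -21612*(-1/353656376) = 5403/88414094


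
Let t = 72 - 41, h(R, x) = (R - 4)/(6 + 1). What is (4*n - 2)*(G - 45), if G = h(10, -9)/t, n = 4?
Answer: -19518/31 ≈ -629.61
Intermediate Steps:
h(R, x) = -4/7 + R/7 (h(R, x) = (-4 + R)/7 = (-4 + R)*(⅐) = -4/7 + R/7)
t = 31
G = 6/217 (G = (-4/7 + (⅐)*10)/31 = (-4/7 + 10/7)*(1/31) = (6/7)*(1/31) = 6/217 ≈ 0.027650)
(4*n - 2)*(G - 45) = (4*4 - 2)*(6/217 - 45) = (16 - 2)*(-9759/217) = 14*(-9759/217) = -19518/31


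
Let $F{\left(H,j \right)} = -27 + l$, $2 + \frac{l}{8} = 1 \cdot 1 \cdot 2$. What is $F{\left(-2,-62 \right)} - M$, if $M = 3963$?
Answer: $-3990$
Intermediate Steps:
$l = 0$ ($l = -16 + 8 \cdot 1 \cdot 1 \cdot 2 = -16 + 8 \cdot 1 \cdot 2 = -16 + 8 \cdot 2 = -16 + 16 = 0$)
$F{\left(H,j \right)} = -27$ ($F{\left(H,j \right)} = -27 + 0 = -27$)
$F{\left(-2,-62 \right)} - M = -27 - 3963 = -3990$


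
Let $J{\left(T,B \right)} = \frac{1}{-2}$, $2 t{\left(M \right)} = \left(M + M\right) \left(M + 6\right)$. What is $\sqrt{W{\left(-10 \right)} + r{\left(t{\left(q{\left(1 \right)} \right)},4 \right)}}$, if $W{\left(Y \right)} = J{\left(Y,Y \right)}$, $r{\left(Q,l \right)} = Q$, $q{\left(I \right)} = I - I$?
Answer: $\frac{i \sqrt{2}}{2} \approx 0.70711 i$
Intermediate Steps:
$q{\left(I \right)} = 0$
$t{\left(M \right)} = M \left(6 + M\right)$ ($t{\left(M \right)} = \frac{\left(M + M\right) \left(M + 6\right)}{2} = \frac{2 M \left(6 + M\right)}{2} = M \left(6 + M\right)$)
$J{\left(T,B \right)} = - \frac{1}{2}$
$W{\left(Y \right)} = - \frac{1}{2}$
$\sqrt{W{\left(-10 \right)} + r{\left(t{\left(q{\left(1 \right)} \right)},4 \right)}} = \sqrt{- \frac{1}{2} + 0 \left(6 + 0\right)} = \sqrt{- \frac{1}{2} + 0 \cdot 6} = \sqrt{- \frac{1}{2} + 0} = \sqrt{- \frac{1}{2}} = \frac{i \sqrt{2}}{2}$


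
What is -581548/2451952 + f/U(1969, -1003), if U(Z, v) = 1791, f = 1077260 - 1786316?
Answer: -48322578605/121984612 ≈ -396.14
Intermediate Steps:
f = -709056
-581548/2451952 + f/U(1969, -1003) = -581548/2451952 - 709056/1791 = -581548*1/2451952 - 709056*1/1791 = -145387/612988 - 78784/199 = -48322578605/121984612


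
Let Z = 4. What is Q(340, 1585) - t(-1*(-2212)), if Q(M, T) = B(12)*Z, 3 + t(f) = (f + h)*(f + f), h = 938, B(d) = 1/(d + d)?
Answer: -83613581/6 ≈ -1.3936e+7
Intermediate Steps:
B(d) = 1/(2*d)
t(f) = -3 + 2*f*(938 + f) (t(f) = -3 + (f + 938)*(f + f) = -3 + (938 + f)*(2*f) = -3 + 2*f*(938 + f))
Q(M, T) = ⅙ (Q(M, T) = ((½)/12)*4 = ((½)*(1/12))*4 = (1/24)*4 = ⅙)
Q(340, 1585) - t(-1*(-2212)) = ⅙ - (-3 + 2*(-1*(-2212))² + 1876*(-1*(-2212))) = ⅙ - (-3 + 2*2212² + 1876*2212) = ⅙ - (-3 + 2*4892944 + 4149712) = ⅙ - (-3 + 9785888 + 4149712) = ⅙ - 1*13935597 = ⅙ - 13935597 = -83613581/6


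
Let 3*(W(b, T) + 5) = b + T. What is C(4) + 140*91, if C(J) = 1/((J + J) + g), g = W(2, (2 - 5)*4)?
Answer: 12737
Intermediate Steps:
W(b, T) = -5 + T/3 + b/3 (W(b, T) = -5 + (b + T)/3 = -5 + (T + b)/3 = -5 + (T/3 + b/3) = -5 + T/3 + b/3)
g = -25/3 (g = -5 + ((2 - 5)*4)/3 + (⅓)*2 = -5 + (-3*4)/3 + ⅔ = -5 + (⅓)*(-12) + ⅔ = -5 - 4 + ⅔ = -25/3 ≈ -8.3333)
C(J) = 1/(-25/3 + 2*J) (C(J) = 1/((J + J) - 25/3) = 1/(2*J - 25/3) = 1/(-25/3 + 2*J))
C(4) + 140*91 = 3/(-25 + 6*4) + 140*91 = 3/(-25 + 24) + 12740 = 3/(-1) + 12740 = 3*(-1) + 12740 = -3 + 12740 = 12737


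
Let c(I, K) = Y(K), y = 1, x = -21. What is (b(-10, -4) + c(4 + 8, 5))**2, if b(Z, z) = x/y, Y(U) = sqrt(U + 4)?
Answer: 324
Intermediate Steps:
Y(U) = sqrt(4 + U)
b(Z, z) = -21 (b(Z, z) = -21/1 = -21*1 = -21)
c(I, K) = sqrt(4 + K)
(b(-10, -4) + c(4 + 8, 5))**2 = (-21 + sqrt(4 + 5))**2 = (-21 + sqrt(9))**2 = (-21 + 3)**2 = (-18)**2 = 324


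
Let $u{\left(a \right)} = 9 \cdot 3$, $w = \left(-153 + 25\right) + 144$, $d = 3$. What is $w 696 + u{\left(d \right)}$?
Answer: $11163$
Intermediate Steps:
$w = 16$ ($w = -128 + 144 = 16$)
$u{\left(a \right)} = 27$
$w 696 + u{\left(d \right)} = 16 \cdot 696 + 27 = 11136 + 27 = 11163$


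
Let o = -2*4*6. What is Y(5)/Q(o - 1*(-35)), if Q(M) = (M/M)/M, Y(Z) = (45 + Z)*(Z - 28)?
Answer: 14950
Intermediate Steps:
o = -48 (o = -8*6 = -48)
Y(Z) = (-28 + Z)*(45 + Z) (Y(Z) = (45 + Z)*(-28 + Z) = (-28 + Z)*(45 + Z))
Q(M) = 1/M
Y(5)/Q(o - 1*(-35)) = (-1260 + 5² + 17*5)/(1/(-48 - 1*(-35))) = (-1260 + 25 + 85)/(1/(-48 + 35)) = -1150/(1/(-13)) = -1150/(-1/13) = -1150*(-13) = 14950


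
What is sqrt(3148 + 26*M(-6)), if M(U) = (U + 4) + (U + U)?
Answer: 4*sqrt(174) ≈ 52.764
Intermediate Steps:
M(U) = 4 + 3*U (M(U) = (4 + U) + 2*U = 4 + 3*U)
sqrt(3148 + 26*M(-6)) = sqrt(3148 + 26*(4 + 3*(-6))) = sqrt(3148 + 26*(4 - 18)) = sqrt(3148 + 26*(-14)) = sqrt(3148 - 364) = sqrt(2784) = 4*sqrt(174)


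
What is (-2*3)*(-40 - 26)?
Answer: 396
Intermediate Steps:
(-2*3)*(-40 - 26) = -6*(-66) = 396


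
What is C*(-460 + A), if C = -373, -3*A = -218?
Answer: 433426/3 ≈ 1.4448e+5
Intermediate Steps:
A = 218/3 (A = -1/3*(-218) = 218/3 ≈ 72.667)
C*(-460 + A) = -373*(-460 + 218/3) = -373*(-1162/3) = 433426/3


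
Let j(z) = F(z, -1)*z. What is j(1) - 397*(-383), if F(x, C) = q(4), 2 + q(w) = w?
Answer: 152053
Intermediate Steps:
q(w) = -2 + w
F(x, C) = 2 (F(x, C) = -2 + 4 = 2)
j(z) = 2*z
j(1) - 397*(-383) = 2*1 - 397*(-383) = 2 + 152051 = 152053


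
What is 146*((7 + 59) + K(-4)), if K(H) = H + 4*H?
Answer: 6716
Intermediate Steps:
K(H) = 5*H
146*((7 + 59) + K(-4)) = 146*((7 + 59) + 5*(-4)) = 146*(66 - 20) = 146*46 = 6716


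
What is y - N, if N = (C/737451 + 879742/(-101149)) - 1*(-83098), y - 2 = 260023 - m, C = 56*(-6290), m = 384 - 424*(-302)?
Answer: 3618044346336907/74592431199 ≈ 48504.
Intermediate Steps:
m = 128432 (m = 384 + 128048 = 128432)
C = -352240
y = 131593 (y = 2 + (260023 - 1*128432) = 2 + (260023 - 128432) = 2 + 131591 = 131593)
N = 6197797452433100/74592431199 (N = (-352240/737451 + 879742/(-101149)) - 1*(-83098) = (-352240*1/737451 + 879742*(-1/101149)) + 83098 = (-352240/737451 - 879742/101149) + 83098 = -684395341402/74592431199 + 83098 = 6197797452433100/74592431199 ≈ 83089.)
y - N = 131593 - 1*6197797452433100/74592431199 = 131593 - 6197797452433100/74592431199 = 3618044346336907/74592431199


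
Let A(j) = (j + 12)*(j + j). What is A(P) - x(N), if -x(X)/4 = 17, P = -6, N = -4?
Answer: -4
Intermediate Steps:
x(X) = -68 (x(X) = -4*17 = -68)
A(j) = 2*j*(12 + j) (A(j) = (12 + j)*(2*j) = 2*j*(12 + j))
A(P) - x(N) = 2*(-6)*(12 - 6) - 1*(-68) = 2*(-6)*6 + 68 = -72 + 68 = -4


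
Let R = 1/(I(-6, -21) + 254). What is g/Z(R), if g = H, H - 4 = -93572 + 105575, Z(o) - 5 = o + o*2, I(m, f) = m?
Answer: 2977736/1243 ≈ 2395.6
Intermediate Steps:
R = 1/248 (R = 1/(-6 + 254) = 1/248 ≈ 0.0040323)
Z(o) = 5 + 3*o (Z(o) = 5 + (o + o*2) = 5 + (o + 2*o) = 5 + 3*o)
H = 12007 (H = 4 + (-93572 + 105575) = 4 + 12003 = 12007)
g = 12007
g/Z(R) = 12007/(5 + 3*(1/248)) = 12007/(5 + 3/248) = 12007/(1243/248) = 12007*(248/1243) = 2977736/1243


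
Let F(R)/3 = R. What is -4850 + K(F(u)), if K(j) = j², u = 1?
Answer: -4841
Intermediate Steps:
F(R) = 3*R
-4850 + K(F(u)) = -4850 + (3*1)² = -4850 + 3² = -4850 + 9 = -4841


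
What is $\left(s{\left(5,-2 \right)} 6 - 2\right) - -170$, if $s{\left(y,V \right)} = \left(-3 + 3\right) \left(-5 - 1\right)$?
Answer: $168$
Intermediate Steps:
$s{\left(y,V \right)} = 0$ ($s{\left(y,V \right)} = 0 \left(-6\right) = 0$)
$\left(s{\left(5,-2 \right)} 6 - 2\right) - -170 = \left(0 \cdot 6 - 2\right) - -170 = \left(0 - 2\right) + 170 = -2 + 170 = 168$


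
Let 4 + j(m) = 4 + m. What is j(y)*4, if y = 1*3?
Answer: 12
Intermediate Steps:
y = 3
j(m) = m (j(m) = -4 + (4 + m) = m)
j(y)*4 = 3*4 = 12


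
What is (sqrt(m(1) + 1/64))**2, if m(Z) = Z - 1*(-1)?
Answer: 129/64 ≈ 2.0156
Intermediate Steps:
m(Z) = 1 + Z (m(Z) = Z + 1 = 1 + Z)
(sqrt(m(1) + 1/64))**2 = (sqrt((1 + 1) + 1/64))**2 = (sqrt(2 + 1/64))**2 = (sqrt(129/64))**2 = (sqrt(129)/8)**2 = 129/64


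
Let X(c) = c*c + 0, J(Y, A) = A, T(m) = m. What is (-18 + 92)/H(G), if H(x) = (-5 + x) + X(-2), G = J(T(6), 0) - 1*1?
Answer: -37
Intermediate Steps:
X(c) = c² (X(c) = c² + 0 = c²)
G = -1 (G = 0 - 1*1 = 0 - 1 = -1)
H(x) = -1 + x (H(x) = (-5 + x) + (-2)² = (-5 + x) + 4 = -1 + x)
(-18 + 92)/H(G) = (-18 + 92)/(-1 - 1) = 74/(-2) = 74*(-½) = -37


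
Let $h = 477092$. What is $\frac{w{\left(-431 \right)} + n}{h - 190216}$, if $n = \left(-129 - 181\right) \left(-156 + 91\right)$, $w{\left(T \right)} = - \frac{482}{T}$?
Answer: $\frac{2171283}{30910889} \approx 0.070243$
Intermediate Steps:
$n = 20150$ ($n = \left(-310\right) \left(-65\right) = 20150$)
$\frac{w{\left(-431 \right)} + n}{h - 190216} = \frac{- \frac{482}{-431} + 20150}{477092 - 190216} = \frac{\left(-482\right) \left(- \frac{1}{431}\right) + 20150}{286876} = \left(\frac{482}{431} + 20150\right) \frac{1}{286876} = \frac{8685132}{431} \cdot \frac{1}{286876} = \frac{2171283}{30910889}$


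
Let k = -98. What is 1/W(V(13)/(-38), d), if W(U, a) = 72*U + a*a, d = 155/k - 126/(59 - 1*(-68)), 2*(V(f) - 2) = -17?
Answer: 2943155404/55743431035 ≈ 0.052798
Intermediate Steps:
V(f) = -13/2 (V(f) = 2 + (½)*(-17) = 2 - 17/2 = -13/2)
d = -32033/12446 (d = 155/(-98) - 126/(59 - 1*(-68)) = 155*(-1/98) - 126/(59 + 68) = -155/98 - 126/127 = -32033/12446 ≈ -2.5738)
W(U, a) = a² + 72*U (W(U, a) = 72*U + a² = a² + 72*U)
1/W(V(13)/(-38), d) = 1/((-32033/12446)² + 72*(-13/2/(-38))) = 1/(1026113089/154902916 + 72*(-13/2*(-1/38))) = 1/(1026113089/154902916 + 72*(13/76)) = 1/(1026113089/154902916 + 234/19) = 1/(55743431035/2943155404) = 2943155404/55743431035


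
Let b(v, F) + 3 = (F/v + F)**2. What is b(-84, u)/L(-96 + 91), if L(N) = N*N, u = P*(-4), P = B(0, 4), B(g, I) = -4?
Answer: 108901/11025 ≈ 9.8776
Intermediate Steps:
P = -4
u = 16 (u = -4*(-4) = 16)
b(v, F) = -3 + (F + F/v)**2 (b(v, F) = -3 + (F/v + F)**2 = -3 + (F + F/v)**2)
L(N) = N**2
b(-84, u)/L(-96 + 91) = (-3 + 16**2*(1 - 84)**2/(-84)**2)/((-96 + 91)**2) = (-3 + 256*(1/7056)*(-83)**2)/((-5)**2) = (-3 + 256*(1/7056)*6889)/25 = (-3 + 110224/441)*(1/25) = (108901/441)*(1/25) = 108901/11025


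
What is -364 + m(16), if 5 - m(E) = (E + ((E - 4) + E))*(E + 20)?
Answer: -1943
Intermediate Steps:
m(E) = 5 - (-4 + 3*E)*(20 + E) (m(E) = 5 - (E + ((E - 4) + E))*(E + 20) = 5 - (E + ((-4 + E) + E))*(20 + E) = 5 - (E + (-4 + 2*E))*(20 + E) = 5 - (-4 + 3*E)*(20 + E))
-364 + m(16) = -364 + (85 - 56*16 - 3*16²) = -364 + (85 - 896 - 3*256) = -364 + (85 - 896 - 768) = -364 - 1579 = -1943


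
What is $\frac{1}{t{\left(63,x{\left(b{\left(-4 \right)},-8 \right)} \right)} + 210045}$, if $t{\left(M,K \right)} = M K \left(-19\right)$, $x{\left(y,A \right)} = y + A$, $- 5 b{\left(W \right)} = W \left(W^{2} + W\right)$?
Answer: $\frac{5}{1040649} \approx 4.8047 \cdot 10^{-6}$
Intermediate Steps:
$b{\left(W \right)} = - \frac{W \left(W + W^{2}\right)}{5}$ ($b{\left(W \right)} = - \frac{W \left(W^{2} + W\right)}{5} = - \frac{W \left(W + W^{2}\right)}{5}$)
$x{\left(y,A \right)} = A + y$
$t{\left(M,K \right)} = - 19 K M$ ($t{\left(M,K \right)} = K M \left(-19\right) = - 19 K M$)
$\frac{1}{t{\left(63,x{\left(b{\left(-4 \right)},-8 \right)} \right)} + 210045} = \frac{1}{\left(-19\right) \left(-8 + \frac{\left(-4\right)^{2} \left(-1 - -4\right)}{5}\right) 63 + 210045} = \frac{1}{\left(-19\right) \left(-8 + \frac{1}{5} \cdot 16 \left(-1 + 4\right)\right) 63 + 210045} = \frac{1}{\left(-19\right) \left(-8 + \frac{1}{5} \cdot 16 \cdot 3\right) 63 + 210045} = \frac{1}{\left(-19\right) \left(-8 + \frac{48}{5}\right) 63 + 210045} = \frac{1}{\left(-19\right) \frac{8}{5} \cdot 63 + 210045} = \frac{1}{- \frac{9576}{5} + 210045} = \frac{1}{\frac{1040649}{5}} = \frac{5}{1040649}$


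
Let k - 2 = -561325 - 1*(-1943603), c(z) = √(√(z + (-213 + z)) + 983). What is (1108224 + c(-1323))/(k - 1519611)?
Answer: -123136/15259 - √(983 + I*√2859)/137331 ≈ -8.07 - 6.2069e-6*I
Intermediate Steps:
c(z) = √(983 + √(-213 + 2*z)) (c(z) = √(√(-213 + 2*z) + 983) = √(983 + √(-213 + 2*z)))
k = 1382280 (k = 2 + (-561325 - 1*(-1943603)) = 2 + (-561325 + 1943603) = 2 + 1382278 = 1382280)
(1108224 + c(-1323))/(k - 1519611) = (1108224 + √(983 + √(-213 + 2*(-1323))))/(1382280 - 1519611) = (1108224 + √(983 + √(-213 - 2646)))/(-137331) = (1108224 + √(983 + √(-2859)))*(-1/137331) = (1108224 + √(983 + I*√2859))*(-1/137331) = -123136/15259 - √(983 + I*√2859)/137331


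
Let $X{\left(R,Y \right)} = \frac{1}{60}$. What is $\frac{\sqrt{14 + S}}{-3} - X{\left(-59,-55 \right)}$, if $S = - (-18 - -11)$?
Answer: $- \frac{1}{60} - \frac{\sqrt{21}}{3} \approx -1.5442$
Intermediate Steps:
$X{\left(R,Y \right)} = \frac{1}{60}$
$S = 7$ ($S = - (-18 + 11) = \left(-1\right) \left(-7\right) = 7$)
$\frac{\sqrt{14 + S}}{-3} - X{\left(-59,-55 \right)} = \frac{\sqrt{14 + 7}}{-3} - \frac{1}{60} = - \frac{\sqrt{21}}{3} - \frac{1}{60} = - \frac{1}{60} - \frac{\sqrt{21}}{3}$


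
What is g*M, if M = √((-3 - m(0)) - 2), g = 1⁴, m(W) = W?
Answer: I*√5 ≈ 2.2361*I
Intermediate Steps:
g = 1
M = I*√5 (M = √((-3 - 1*0) - 2) = √((-3 + 0) - 2) = √(-3 - 2) = √(-5) = I*√5 ≈ 2.2361*I)
g*M = 1*(I*√5) = I*√5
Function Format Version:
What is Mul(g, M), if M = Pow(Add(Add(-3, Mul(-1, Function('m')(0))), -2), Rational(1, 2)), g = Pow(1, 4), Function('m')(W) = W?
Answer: Mul(I, Pow(5, Rational(1, 2))) ≈ Mul(2.2361, I)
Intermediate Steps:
g = 1
M = Mul(I, Pow(5, Rational(1, 2))) (M = Pow(Add(Add(-3, Mul(-1, 0)), -2), Rational(1, 2)) = Pow(Add(Add(-3, 0), -2), Rational(1, 2)) = Pow(Add(-3, -2), Rational(1, 2)) = Pow(-5, Rational(1, 2)) = Mul(I, Pow(5, Rational(1, 2))) ≈ Mul(2.2361, I))
Mul(g, M) = Mul(1, Mul(I, Pow(5, Rational(1, 2)))) = Mul(I, Pow(5, Rational(1, 2)))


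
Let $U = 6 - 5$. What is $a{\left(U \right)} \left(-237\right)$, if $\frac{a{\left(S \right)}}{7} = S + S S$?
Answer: $-3318$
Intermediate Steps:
$U = 1$
$a{\left(S \right)} = 7 S + 7 S^{2}$ ($a{\left(S \right)} = 7 \left(S + S S\right) = 7 \left(S + S^{2}\right) = 7 S + 7 S^{2}$)
$a{\left(U \right)} \left(-237\right) = 7 \cdot 1 \left(1 + 1\right) \left(-237\right) = 7 \cdot 1 \cdot 2 \left(-237\right) = 14 \left(-237\right) = -3318$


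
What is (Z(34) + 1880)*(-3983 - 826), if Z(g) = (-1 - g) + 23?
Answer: -8983212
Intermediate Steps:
Z(g) = 22 - g
(Z(34) + 1880)*(-3983 - 826) = ((22 - 1*34) + 1880)*(-3983 - 826) = ((22 - 34) + 1880)*(-4809) = (-12 + 1880)*(-4809) = 1868*(-4809) = -8983212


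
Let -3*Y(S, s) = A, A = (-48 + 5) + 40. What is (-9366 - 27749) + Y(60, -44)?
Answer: -37114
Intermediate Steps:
A = -3 (A = -43 + 40 = -3)
Y(S, s) = 1 (Y(S, s) = -⅓*(-3) = 1)
(-9366 - 27749) + Y(60, -44) = (-9366 - 27749) + 1 = -37115 + 1 = -37114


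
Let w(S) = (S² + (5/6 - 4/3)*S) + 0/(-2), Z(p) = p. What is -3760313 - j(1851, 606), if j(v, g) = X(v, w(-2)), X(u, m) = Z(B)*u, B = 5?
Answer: -3769568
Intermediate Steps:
w(S) = S² - S/2 (w(S) = (S² + (5*(⅙) - 4*⅓)*S) + 0*(-½) = (S² + (⅚ - 4/3)*S) + 0 = (S² - S/2) + 0 = S² - S/2)
X(u, m) = 5*u
j(v, g) = 5*v
-3760313 - j(1851, 606) = -3760313 - 5*1851 = -3760313 - 1*9255 = -3760313 - 9255 = -3769568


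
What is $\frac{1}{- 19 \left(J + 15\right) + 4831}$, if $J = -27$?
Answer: $\frac{1}{5059} \approx 0.00019767$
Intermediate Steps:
$\frac{1}{- 19 \left(J + 15\right) + 4831} = \frac{1}{- 19 \left(-27 + 15\right) + 4831} = \frac{1}{\left(-19\right) \left(-12\right) + 4831} = \frac{1}{228 + 4831} = \frac{1}{5059}$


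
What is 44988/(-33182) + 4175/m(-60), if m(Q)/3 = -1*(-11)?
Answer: 68525123/547503 ≈ 125.16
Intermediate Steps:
m(Q) = 33 (m(Q) = 3*(-1*(-11)) = 3*11 = 33)
44988/(-33182) + 4175/m(-60) = 44988/(-33182) + 4175/33 = 44988*(-1/33182) + 4175*(1/33) = -22494/16591 + 4175/33 = 68525123/547503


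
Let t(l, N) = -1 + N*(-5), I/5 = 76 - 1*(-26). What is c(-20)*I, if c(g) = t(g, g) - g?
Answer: 60690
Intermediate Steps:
I = 510 (I = 5*(76 - 1*(-26)) = 5*(76 + 26) = 5*102 = 510)
t(l, N) = -1 - 5*N
c(g) = -1 - 6*g (c(g) = (-1 - 5*g) - g = -1 - 6*g)
c(-20)*I = (-1 - 6*(-20))*510 = (-1 + 120)*510 = 119*510 = 60690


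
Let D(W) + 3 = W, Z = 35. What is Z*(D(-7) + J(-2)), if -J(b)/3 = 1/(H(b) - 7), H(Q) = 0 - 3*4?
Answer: -6545/19 ≈ -344.47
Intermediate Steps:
D(W) = -3 + W
H(Q) = -12 (H(Q) = 0 - 12 = -12)
J(b) = 3/19 (J(b) = -3/(-12 - 7) = -3/(-19) = -3*(-1/19) = 3/19)
Z*(D(-7) + J(-2)) = 35*((-3 - 7) + 3/19) = 35*(-10 + 3/19) = 35*(-187/19) = -6545/19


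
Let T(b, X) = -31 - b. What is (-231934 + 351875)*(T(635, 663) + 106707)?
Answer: 12718663581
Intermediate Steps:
(-231934 + 351875)*(T(635, 663) + 106707) = (-231934 + 351875)*((-31 - 1*635) + 106707) = 119941*((-31 - 635) + 106707) = 119941*(-666 + 106707) = 119941*106041 = 12718663581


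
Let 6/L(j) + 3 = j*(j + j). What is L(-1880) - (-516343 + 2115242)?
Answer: -11302292454497/7068797 ≈ -1.5989e+6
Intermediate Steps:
L(j) = 6/(-3 + 2*j²) (L(j) = 6/(-3 + j*(j + j)) = 6/(-3 + j*(2*j)) = 6/(-3 + 2*j²))
L(-1880) - (-516343 + 2115242) = 6/(-3 + 2*(-1880)²) - (-516343 + 2115242) = 6/(-3 + 2*3534400) - 1*1598899 = 6/(-3 + 7068800) - 1598899 = 6/7068797 - 1598899 = -11302292454497/7068797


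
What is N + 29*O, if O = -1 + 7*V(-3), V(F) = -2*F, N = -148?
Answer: 1041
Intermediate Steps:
O = 41 (O = -1 + 7*(-2*(-3)) = -1 + 7*6 = -1 + 42 = 41)
N + 29*O = -148 + 29*41 = -148 + 1189 = 1041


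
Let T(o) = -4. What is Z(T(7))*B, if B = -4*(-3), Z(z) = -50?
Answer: -600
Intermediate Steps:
B = 12
Z(T(7))*B = -50*12 = -600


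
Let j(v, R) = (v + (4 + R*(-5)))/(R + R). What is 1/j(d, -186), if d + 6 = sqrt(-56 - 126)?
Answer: -1856/4631 + 2*I*sqrt(182)/4631 ≈ -0.40078 + 0.0058263*I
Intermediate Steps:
d = -6 + I*sqrt(182) (d = -6 + sqrt(-56 - 126) = -6 + sqrt(-182) = -6 + I*sqrt(182) ≈ -6.0 + 13.491*I)
j(v, R) = (4 + v - 5*R)/(2*R) (j(v, R) = (v + (4 - 5*R))/((2*R)) = (4 + v - 5*R)*(1/(2*R)) = (4 + v - 5*R)/(2*R))
1/j(d, -186) = 1/((1/2)*(4 + (-6 + I*sqrt(182)) - 5*(-186))/(-186)) = 1/((1/2)*(-1/186)*(4 + (-6 + I*sqrt(182)) + 930)) = 1/((1/2)*(-1/186)*(928 + I*sqrt(182))) = 1/(-232/93 - I*sqrt(182)/372)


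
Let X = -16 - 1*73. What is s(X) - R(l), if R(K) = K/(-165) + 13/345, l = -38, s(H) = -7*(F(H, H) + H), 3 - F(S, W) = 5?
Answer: 805466/1265 ≈ 636.73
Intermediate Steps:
F(S, W) = -2 (F(S, W) = 3 - 1*5 = 3 - 5 = -2)
X = -89 (X = -16 - 73 = -89)
s(H) = 14 - 7*H (s(H) = -7*(-2 + H) = 14 - 7*H)
R(K) = 13/345 - K/165 (R(K) = K*(-1/165) + 13*(1/345) = -K/165 + 13/345 = 13/345 - K/165)
s(X) - R(l) = (14 - 7*(-89)) - (13/345 - 1/165*(-38)) = (14 + 623) - (13/345 + 38/165) = 637 - 1*339/1265 = 637 - 339/1265 = 805466/1265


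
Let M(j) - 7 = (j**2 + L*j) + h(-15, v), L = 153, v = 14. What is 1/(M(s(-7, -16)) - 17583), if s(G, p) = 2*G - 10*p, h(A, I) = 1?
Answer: 1/26079 ≈ 3.8345e-5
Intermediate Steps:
s(G, p) = -10*p + 2*G
M(j) = 8 + j**2 + 153*j (M(j) = 7 + ((j**2 + 153*j) + 1) = 7 + (1 + j**2 + 153*j) = 8 + j**2 + 153*j)
1/(M(s(-7, -16)) - 17583) = 1/((8 + (-10*(-16) + 2*(-7))**2 + 153*(-10*(-16) + 2*(-7))) - 17583) = 1/((8 + (160 - 14)**2 + 153*(160 - 14)) - 17583) = 1/((8 + 146**2 + 153*146) - 17583) = 1/((8 + 21316 + 22338) - 17583) = 1/(43662 - 17583) = 1/26079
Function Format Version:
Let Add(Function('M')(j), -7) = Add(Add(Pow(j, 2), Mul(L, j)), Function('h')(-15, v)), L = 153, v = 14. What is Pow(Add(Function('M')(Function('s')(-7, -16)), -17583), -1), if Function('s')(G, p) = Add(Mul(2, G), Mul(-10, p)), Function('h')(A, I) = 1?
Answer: Rational(1, 26079) ≈ 3.8345e-5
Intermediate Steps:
Function('s')(G, p) = Add(Mul(-10, p), Mul(2, G))
Function('M')(j) = Add(8, Pow(j, 2), Mul(153, j)) (Function('M')(j) = Add(7, Add(Add(Pow(j, 2), Mul(153, j)), 1)) = Add(7, Add(1, Pow(j, 2), Mul(153, j))) = Add(8, Pow(j, 2), Mul(153, j)))
Pow(Add(Function('M')(Function('s')(-7, -16)), -17583), -1) = Pow(Add(Add(8, Pow(Add(Mul(-10, -16), Mul(2, -7)), 2), Mul(153, Add(Mul(-10, -16), Mul(2, -7)))), -17583), -1) = Pow(Add(Add(8, Pow(Add(160, -14), 2), Mul(153, Add(160, -14))), -17583), -1) = Pow(Add(Add(8, Pow(146, 2), Mul(153, 146)), -17583), -1) = Pow(Add(Add(8, 21316, 22338), -17583), -1) = Pow(Add(43662, -17583), -1) = Pow(26079, -1) = Rational(1, 26079)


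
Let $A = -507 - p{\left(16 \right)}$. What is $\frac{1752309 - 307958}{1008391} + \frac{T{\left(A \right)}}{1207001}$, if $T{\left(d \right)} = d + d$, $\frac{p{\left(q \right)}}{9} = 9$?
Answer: $\frac{1742147233535}{1217128945391} \approx 1.4314$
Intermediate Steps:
$p{\left(q \right)} = 81$ ($p{\left(q \right)} = 9 \cdot 9 = 81$)
$A = -588$ ($A = -507 - 81 = -588$)
$T{\left(d \right)} = 2 d$
$\frac{1752309 - 307958}{1008391} + \frac{T{\left(A \right)}}{1207001} = \frac{1752309 - 307958}{1008391} + \frac{2 \left(-588\right)}{1207001} = \left(1752309 - 307958\right) \frac{1}{1008391} - \frac{1176}{1207001} = 1444351 \cdot \frac{1}{1008391} - \frac{1176}{1207001} = \frac{1444351}{1008391} - \frac{1176}{1207001} = \frac{1742147233535}{1217128945391}$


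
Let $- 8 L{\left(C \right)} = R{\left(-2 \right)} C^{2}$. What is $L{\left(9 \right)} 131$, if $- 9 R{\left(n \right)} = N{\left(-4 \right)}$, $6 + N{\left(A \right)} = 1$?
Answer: $- \frac{5895}{8} \approx -736.88$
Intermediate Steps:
$N{\left(A \right)} = -5$ ($N{\left(A \right)} = -6 + 1 = -5$)
$R{\left(n \right)} = \frac{5}{9}$ ($R{\left(n \right)} = \left(- \frac{1}{9}\right) \left(-5\right) = \frac{5}{9}$)
$L{\left(C \right)} = - \frac{5 C^{2}}{72}$ ($L{\left(C \right)} = - \frac{\frac{5}{9} C^{2}}{8} = - \frac{5 C^{2}}{72}$)
$L{\left(9 \right)} 131 = - \frac{5 \cdot 9^{2}}{72} \cdot 131 = \left(- \frac{5}{72}\right) 81 \cdot 131 = \left(- \frac{45}{8}\right) 131 = - \frac{5895}{8}$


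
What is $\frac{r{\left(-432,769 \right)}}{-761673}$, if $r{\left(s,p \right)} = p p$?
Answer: $- \frac{591361}{761673} \approx -0.7764$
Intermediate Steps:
$r{\left(s,p \right)} = p^{2}$
$\frac{r{\left(-432,769 \right)}}{-761673} = \frac{769^{2}}{-761673} = 591361 \left(- \frac{1}{761673}\right) = - \frac{591361}{761673}$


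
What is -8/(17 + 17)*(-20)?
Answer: 80/17 ≈ 4.7059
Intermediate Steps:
-8/(17 + 17)*(-20) = -8/34*(-20) = -8*1/34*(-20) = -4/17*(-20) = 80/17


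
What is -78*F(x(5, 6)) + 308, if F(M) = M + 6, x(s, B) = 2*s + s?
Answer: -1330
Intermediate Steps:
x(s, B) = 3*s
F(M) = 6 + M
-78*F(x(5, 6)) + 308 = -78*(6 + 3*5) + 308 = -78*(6 + 15) + 308 = -78*21 + 308 = -1638 + 308 = -1330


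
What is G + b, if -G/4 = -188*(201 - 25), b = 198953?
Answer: 331305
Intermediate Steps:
G = 132352 (G = -(-752)*(201 - 25) = -(-752)*176 = -4*(-33088) = 132352)
G + b = 132352 + 198953 = 331305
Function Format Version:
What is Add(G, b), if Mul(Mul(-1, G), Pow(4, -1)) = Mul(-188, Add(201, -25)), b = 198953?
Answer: 331305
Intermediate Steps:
G = 132352 (G = Mul(-4, Mul(-188, Add(201, -25))) = Mul(-4, Mul(-188, 176)) = Mul(-4, -33088) = 132352)
Add(G, b) = Add(132352, 198953) = 331305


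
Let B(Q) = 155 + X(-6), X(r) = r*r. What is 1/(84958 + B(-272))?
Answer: 1/85149 ≈ 1.1744e-5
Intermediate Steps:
X(r) = r**2
B(Q) = 191 (B(Q) = 155 + (-6)**2 = 155 + 36 = 191)
1/(84958 + B(-272)) = 1/(84958 + 191) = 1/85149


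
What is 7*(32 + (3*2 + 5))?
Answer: 301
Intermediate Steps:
7*(32 + (3*2 + 5)) = 7*(32 + (6 + 5)) = 7*(32 + 11) = 7*43 = 301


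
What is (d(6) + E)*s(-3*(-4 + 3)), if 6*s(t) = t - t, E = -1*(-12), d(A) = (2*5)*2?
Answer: 0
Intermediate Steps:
d(A) = 20 (d(A) = 10*2 = 20)
E = 12
s(t) = 0 (s(t) = (t - t)/6 = (⅙)*0 = 0)
(d(6) + E)*s(-3*(-4 + 3)) = (20 + 12)*0 = 32*0 = 0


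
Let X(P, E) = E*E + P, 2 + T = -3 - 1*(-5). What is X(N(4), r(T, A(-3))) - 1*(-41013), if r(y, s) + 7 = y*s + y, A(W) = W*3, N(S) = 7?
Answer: 41069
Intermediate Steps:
T = 0 (T = -2 + (-3 - 1*(-5)) = -2 + (-3 + 5) = -2 + 2 = 0)
A(W) = 3*W
r(y, s) = -7 + y + s*y (r(y, s) = -7 + (y*s + y) = -7 + (s*y + y) = -7 + (y + s*y) = -7 + y + s*y)
X(P, E) = P + E² (X(P, E) = E² + P = P + E²)
X(N(4), r(T, A(-3))) - 1*(-41013) = (7 + (-7 + 0 + (3*(-3))*0)²) - 1*(-41013) = (7 + (-7 + 0 - 9*0)²) + 41013 = (7 + (-7 + 0 + 0)²) + 41013 = (7 + (-7)²) + 41013 = (7 + 49) + 41013 = 56 + 41013 = 41069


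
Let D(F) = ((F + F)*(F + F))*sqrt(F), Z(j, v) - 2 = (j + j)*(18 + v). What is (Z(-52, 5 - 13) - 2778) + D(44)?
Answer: -3816 + 15488*sqrt(11) ≈ 47552.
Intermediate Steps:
Z(j, v) = 2 + 2*j*(18 + v) (Z(j, v) = 2 + (j + j)*(18 + v) = 2 + (2*j)*(18 + v) = 2 + 2*j*(18 + v))
D(F) = 4*F**(5/2) (D(F) = ((2*F)*(2*F))*sqrt(F) = (4*F**2)*sqrt(F) = 4*F**(5/2))
(Z(-52, 5 - 13) - 2778) + D(44) = ((2 + 36*(-52) + 2*(-52)*(5 - 13)) - 2778) + 4*44**(5/2) = ((2 - 1872 + 2*(-52)*(-8)) - 2778) + 4*(3872*sqrt(11)) = ((2 - 1872 + 832) - 2778) + 15488*sqrt(11) = (-1038 - 2778) + 15488*sqrt(11) = -3816 + 15488*sqrt(11)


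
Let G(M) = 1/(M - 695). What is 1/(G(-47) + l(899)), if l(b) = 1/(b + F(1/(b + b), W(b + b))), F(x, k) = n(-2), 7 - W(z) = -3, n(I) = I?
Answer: -665574/155 ≈ -4294.0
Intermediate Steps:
G(M) = 1/(-695 + M)
W(z) = 10 (W(z) = 7 - 1*(-3) = 7 + 3 = 10)
F(x, k) = -2
l(b) = 1/(-2 + b) (l(b) = 1/(b - 2) = 1/(-2 + b))
1/(G(-47) + l(899)) = 1/(1/(-695 - 47) + 1/(-2 + 899)) = 1/(1/(-742) + 1/897) = 1/(-1/742 + 1/897) = 1/(-155/665574) = -665574/155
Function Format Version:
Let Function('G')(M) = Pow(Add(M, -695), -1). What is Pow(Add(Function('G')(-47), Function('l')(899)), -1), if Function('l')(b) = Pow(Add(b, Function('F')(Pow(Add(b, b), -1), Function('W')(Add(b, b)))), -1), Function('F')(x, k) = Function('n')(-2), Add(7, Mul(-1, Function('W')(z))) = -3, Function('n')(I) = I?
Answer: Rational(-665574, 155) ≈ -4294.0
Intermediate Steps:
Function('G')(M) = Pow(Add(-695, M), -1)
Function('W')(z) = 10 (Function('W')(z) = Add(7, Mul(-1, -3)) = Add(7, 3) = 10)
Function('F')(x, k) = -2
Function('l')(b) = Pow(Add(-2, b), -1) (Function('l')(b) = Pow(Add(b, -2), -1) = Pow(Add(-2, b), -1))
Pow(Add(Function('G')(-47), Function('l')(899)), -1) = Pow(Add(Pow(Add(-695, -47), -1), Pow(Add(-2, 899), -1)), -1) = Pow(Add(Pow(-742, -1), Pow(897, -1)), -1) = Pow(Add(Rational(-1, 742), Rational(1, 897)), -1) = Pow(Rational(-155, 665574), -1) = Rational(-665574, 155)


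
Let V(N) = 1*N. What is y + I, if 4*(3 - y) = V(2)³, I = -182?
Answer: -181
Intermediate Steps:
V(N) = N
y = 1 (y = 3 - ¼*2³ = 3 - ¼*8 = 3 - 2 = 1)
y + I = 1 - 182 = -181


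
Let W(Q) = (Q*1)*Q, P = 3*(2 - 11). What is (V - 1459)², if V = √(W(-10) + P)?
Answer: (1459 - √73)² ≈ 2.1038e+6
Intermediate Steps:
P = -27 (P = 3*(-9) = -27)
W(Q) = Q² (W(Q) = Q*Q = Q²)
V = √73 (V = √((-10)² - 27) = √(100 - 27) = √73 ≈ 8.5440)
(V - 1459)² = (√73 - 1459)² = (-1459 + √73)²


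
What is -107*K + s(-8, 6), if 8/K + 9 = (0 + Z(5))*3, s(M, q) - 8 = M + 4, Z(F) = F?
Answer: -416/3 ≈ -138.67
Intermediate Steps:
s(M, q) = 12 + M (s(M, q) = 8 + (M + 4) = 8 + (4 + M) = 12 + M)
K = 4/3 (K = 8/(-9 + (0 + 5)*3) = 8/(-9 + 5*3) = 8/(-9 + 15) = 8/6 = 8*(⅙) = 4/3 ≈ 1.3333)
-107*K + s(-8, 6) = -107*4/3 + (12 - 8) = -428/3 + 4 = -416/3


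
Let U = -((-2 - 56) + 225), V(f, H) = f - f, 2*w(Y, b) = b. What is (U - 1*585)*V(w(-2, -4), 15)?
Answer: 0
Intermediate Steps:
w(Y, b) = b/2
V(f, H) = 0
U = -167 (U = -(-58 + 225) = -1*167 = -167)
(U - 1*585)*V(w(-2, -4), 15) = (-167 - 1*585)*0 = (-167 - 585)*0 = -752*0 = 0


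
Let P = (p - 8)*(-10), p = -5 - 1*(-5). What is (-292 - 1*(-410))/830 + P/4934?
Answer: 162153/1023805 ≈ 0.15838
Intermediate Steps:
p = 0 (p = -5 + 5 = 0)
P = 80 (P = (0 - 8)*(-10) = -8*(-10) = 80)
(-292 - 1*(-410))/830 + P/4934 = (-292 - 1*(-410))/830 + 80/4934 = (-292 + 410)*(1/830) + 80*(1/4934) = 118*(1/830) + 40/2467 = 59/415 + 40/2467 = 162153/1023805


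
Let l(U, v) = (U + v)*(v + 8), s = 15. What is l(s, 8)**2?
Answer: 135424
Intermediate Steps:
l(U, v) = (8 + v)*(U + v) (l(U, v) = (U + v)*(8 + v) = (8 + v)*(U + v))
l(s, 8)**2 = (8**2 + 8*15 + 8*8 + 15*8)**2 = (64 + 120 + 64 + 120)**2 = 368**2 = 135424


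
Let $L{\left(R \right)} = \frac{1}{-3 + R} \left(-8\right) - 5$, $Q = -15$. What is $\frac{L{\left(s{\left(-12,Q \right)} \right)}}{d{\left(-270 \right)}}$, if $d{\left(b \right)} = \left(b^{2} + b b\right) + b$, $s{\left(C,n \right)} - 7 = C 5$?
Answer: $- \frac{17}{509355} \approx -3.3376 \cdot 10^{-5}$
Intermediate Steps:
$s{\left(C,n \right)} = 7 + 5 C$ ($s{\left(C,n \right)} = 7 + C 5 = 7 + 5 C$)
$d{\left(b \right)} = b + 2 b^{2}$ ($d{\left(b \right)} = \left(b^{2} + b^{2}\right) + b = 2 b^{2} + b = b + 2 b^{2}$)
$L{\left(R \right)} = -5 - \frac{8}{-3 + R}$ ($L{\left(R \right)} = - \frac{8}{-3 + R} - 5 = -5 - \frac{8}{-3 + R}$)
$\frac{L{\left(s{\left(-12,Q \right)} \right)}}{d{\left(-270 \right)}} = \frac{\frac{1}{-3 + \left(7 + 5 \left(-12\right)\right)} \left(7 - 5 \left(7 + 5 \left(-12\right)\right)\right)}{\left(-270\right) \left(1 + 2 \left(-270\right)\right)} = \frac{\frac{1}{-3 + \left(7 - 60\right)} \left(7 - 5 \left(7 - 60\right)\right)}{\left(-270\right) \left(1 - 540\right)} = \frac{\frac{1}{-3 - 53} \left(7 - -265\right)}{\left(-270\right) \left(-539\right)} = \frac{\frac{1}{-56} \left(7 + 265\right)}{145530} = \left(- \frac{1}{56}\right) 272 \cdot \frac{1}{145530} = \left(- \frac{34}{7}\right) \frac{1}{145530} = - \frac{17}{509355}$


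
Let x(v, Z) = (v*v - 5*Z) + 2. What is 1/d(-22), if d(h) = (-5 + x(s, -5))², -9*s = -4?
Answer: 6561/3232804 ≈ 0.0020295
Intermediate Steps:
s = 4/9 (s = -⅑*(-4) = 4/9 ≈ 0.44444)
x(v, Z) = 2 + v² - 5*Z (x(v, Z) = (v² - 5*Z) + 2 = 2 + v² - 5*Z)
d(h) = 3232804/6561 (d(h) = (-5 + (2 + (4/9)² - 5*(-5)))² = (-5 + (2 + 16/81 + 25))² = (-5 + 2203/81)² = (1798/81)² = 3232804/6561)
1/d(-22) = 1/(3232804/6561) = 6561/3232804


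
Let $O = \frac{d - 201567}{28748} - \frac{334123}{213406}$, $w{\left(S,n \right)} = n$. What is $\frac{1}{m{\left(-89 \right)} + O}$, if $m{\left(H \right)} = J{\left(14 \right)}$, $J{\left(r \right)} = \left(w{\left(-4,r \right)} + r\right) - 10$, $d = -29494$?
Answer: $\frac{3067497844}{25757375307} \approx 0.11909$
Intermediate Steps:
$J{\left(r \right)} = -10 + 2 r$ ($J{\left(r \right)} = \left(r + r\right) - 10 = 2 r - 10 = -10 + 2 r$)
$m{\left(H \right)} = 18$ ($m{\left(H \right)} = -10 + 2 \cdot 14 = -10 + 28 = 18$)
$O = - \frac{29457585885}{3067497844}$ ($O = \frac{-29494 - 201567}{28748} - \frac{334123}{213406} = \left(-231061\right) \frac{1}{28748} - \frac{334123}{213406} = - \frac{231061}{28748} - \frac{334123}{213406} = - \frac{29457585885}{3067497844} \approx -9.6031$)
$\frac{1}{m{\left(-89 \right)} + O} = \frac{1}{18 - \frac{29457585885}{3067497844}} = \frac{1}{\frac{25757375307}{3067497844}} = \frac{3067497844}{25757375307}$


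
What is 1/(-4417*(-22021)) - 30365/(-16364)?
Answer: 2953505092669/1591673211548 ≈ 1.8556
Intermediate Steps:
1/(-4417*(-22021)) - 30365/(-16364) = -1/4417*(-1/22021) - 30365*(-1/16364) = 1/97266757 + 30365/16364 = 2953505092669/1591673211548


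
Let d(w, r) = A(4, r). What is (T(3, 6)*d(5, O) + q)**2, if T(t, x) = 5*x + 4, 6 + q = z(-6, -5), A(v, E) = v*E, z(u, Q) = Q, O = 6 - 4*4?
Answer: 1879641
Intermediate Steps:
O = -10 (O = 6 - 16 = -10)
A(v, E) = E*v
q = -11 (q = -6 - 5 = -11)
T(t, x) = 4 + 5*x
d(w, r) = 4*r (d(w, r) = r*4 = 4*r)
(T(3, 6)*d(5, O) + q)**2 = ((4 + 5*6)*(4*(-10)) - 11)**2 = ((4 + 30)*(-40) - 11)**2 = (34*(-40) - 11)**2 = (-1360 - 11)**2 = (-1371)**2 = 1879641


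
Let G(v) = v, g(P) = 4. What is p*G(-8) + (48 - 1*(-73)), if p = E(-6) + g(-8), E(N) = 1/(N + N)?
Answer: 269/3 ≈ 89.667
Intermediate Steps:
E(N) = 1/(2*N)
p = 47/12 (p = (½)/(-6) + 4 = (½)*(-⅙) + 4 = -1/12 + 4 = 47/12 ≈ 3.9167)
p*G(-8) + (48 - 1*(-73)) = (47/12)*(-8) + (48 - 1*(-73)) = -94/3 + (48 + 73) = -94/3 + 121 = 269/3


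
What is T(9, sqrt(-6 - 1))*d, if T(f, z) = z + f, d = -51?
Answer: -459 - 51*I*sqrt(7) ≈ -459.0 - 134.93*I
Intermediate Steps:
T(f, z) = f + z
T(9, sqrt(-6 - 1))*d = (9 + sqrt(-6 - 1))*(-51) = (9 + sqrt(-7))*(-51) = (9 + I*sqrt(7))*(-51) = -459 - 51*I*sqrt(7)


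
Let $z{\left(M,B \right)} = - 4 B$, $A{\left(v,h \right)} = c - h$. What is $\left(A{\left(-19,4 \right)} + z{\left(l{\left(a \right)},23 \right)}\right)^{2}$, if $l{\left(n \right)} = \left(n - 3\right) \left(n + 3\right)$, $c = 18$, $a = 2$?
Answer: $6084$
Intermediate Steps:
$A{\left(v,h \right)} = 18 - h$
$l{\left(n \right)} = \left(-3 + n\right) \left(3 + n\right)$
$\left(A{\left(-19,4 \right)} + z{\left(l{\left(a \right)},23 \right)}\right)^{2} = \left(\left(18 - 4\right) - 92\right)^{2} = \left(14 - 92\right)^{2} = \left(-78\right)^{2} = 6084$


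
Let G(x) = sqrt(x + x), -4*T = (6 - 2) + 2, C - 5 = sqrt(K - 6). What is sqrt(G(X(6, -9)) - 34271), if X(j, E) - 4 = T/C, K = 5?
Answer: sqrt(-23167196 + 26*sqrt(26)*sqrt(193 + 3*I))/26 ≈ 5.7192e-5 + 185.12*I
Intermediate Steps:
C = 5 + I (C = 5 + sqrt(5 - 6) = 5 + sqrt(-1) = 5 + I ≈ 5.0 + 1.0*I)
T = -3/2 (T = -((6 - 2) + 2)/4 = -(4 + 2)/4 = -1/4*6 = -3/2 ≈ -1.5000)
X(j, E) = 4 - 3*(5 - I)/52 (X(j, E) = 4 - 3*(5 - I)/26/2 = 4 - 3*(5 - I)/52)
G(x) = sqrt(2)*sqrt(x) (G(x) = sqrt(2*x) = sqrt(2)*sqrt(x))
sqrt(G(X(6, -9)) - 34271) = sqrt(sqrt(2)*sqrt(193/52 + 3*I/52) - 34271) = sqrt(-34271 + sqrt(2)*sqrt(193/52 + 3*I/52))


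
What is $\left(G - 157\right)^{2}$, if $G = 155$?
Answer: $4$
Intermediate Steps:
$\left(G - 157\right)^{2} = \left(155 - 157\right)^{2} = \left(-2\right)^{2} = 4$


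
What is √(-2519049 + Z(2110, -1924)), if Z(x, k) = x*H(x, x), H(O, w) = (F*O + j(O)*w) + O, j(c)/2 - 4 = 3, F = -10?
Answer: √19741451 ≈ 4443.1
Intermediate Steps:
j(c) = 14 (j(c) = 8 + 2*3 = 8 + 6 = 14)
H(O, w) = -9*O + 14*w (H(O, w) = (-10*O + 14*w) + O = -9*O + 14*w)
Z(x, k) = 5*x² (Z(x, k) = x*(-9*x + 14*x) = x*(5*x) = 5*x²)
√(-2519049 + Z(2110, -1924)) = √(-2519049 + 5*2110²) = √(-2519049 + 5*4452100) = √(-2519049 + 22260500) = √19741451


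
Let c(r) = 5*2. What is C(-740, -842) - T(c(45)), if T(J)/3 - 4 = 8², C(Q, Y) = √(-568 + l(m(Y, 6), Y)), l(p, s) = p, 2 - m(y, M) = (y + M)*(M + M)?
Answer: -204 + √9466 ≈ -106.71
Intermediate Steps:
m(y, M) = 2 - 2*M*(M + y) (m(y, M) = 2 - (y + M)*(M + M) = 2 - (M + y)*2*M = 2 - 2*M*(M + y))
c(r) = 10
C(Q, Y) = √(-638 - 12*Y) (C(Q, Y) = √(-568 + (2 - 2*6² - 2*6*Y)) = √(-568 + (2 - 2*36 - 12*Y)) = √(-568 + (2 - 72 - 12*Y)) = √(-568 + (-70 - 12*Y)) = √(-638 - 12*Y))
T(J) = 204 (T(J) = 12 + 3*8² = 12 + 3*64 = 12 + 192 = 204)
C(-740, -842) - T(c(45)) = √(-638 - 12*(-842)) - 1*204 = √(-638 + 10104) - 204 = √9466 - 204 = -204 + √9466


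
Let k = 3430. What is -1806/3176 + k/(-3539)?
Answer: -8642557/5619932 ≈ -1.5378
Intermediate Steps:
-1806/3176 + k/(-3539) = -1806/3176 + 3430/(-3539) = -1806*1/3176 + 3430*(-1/3539) = -903/1588 - 3430/3539 = -8642557/5619932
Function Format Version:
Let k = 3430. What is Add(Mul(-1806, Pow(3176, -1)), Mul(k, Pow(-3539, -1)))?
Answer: Rational(-8642557, 5619932) ≈ -1.5378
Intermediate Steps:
Add(Mul(-1806, Pow(3176, -1)), Mul(k, Pow(-3539, -1))) = Add(Mul(-1806, Pow(3176, -1)), Mul(3430, Pow(-3539, -1))) = Add(Mul(-1806, Rational(1, 3176)), Mul(3430, Rational(-1, 3539))) = Add(Rational(-903, 1588), Rational(-3430, 3539)) = Rational(-8642557, 5619932)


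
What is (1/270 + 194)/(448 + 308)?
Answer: 7483/29160 ≈ 0.25662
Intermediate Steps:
(1/270 + 194)/(448 + 308) = (1/270 + 194)/756 = (52381/270)*(1/756) = 7483/29160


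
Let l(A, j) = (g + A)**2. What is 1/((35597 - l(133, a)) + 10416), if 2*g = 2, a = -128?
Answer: 1/28057 ≈ 3.5642e-5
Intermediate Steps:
g = 1 (g = (1/2)*2 = 1)
l(A, j) = (1 + A)**2
1/((35597 - l(133, a)) + 10416) = 1/((35597 - (1 + 133)**2) + 10416) = 1/((35597 - 1*134**2) + 10416) = 1/((35597 - 1*17956) + 10416) = 1/((35597 - 17956) + 10416) = 1/(17641 + 10416) = 1/28057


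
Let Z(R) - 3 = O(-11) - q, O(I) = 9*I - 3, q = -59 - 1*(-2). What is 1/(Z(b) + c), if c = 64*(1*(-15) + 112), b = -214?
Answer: 1/6166 ≈ 0.00016218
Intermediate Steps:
q = -57 (q = -59 + 2 = -57)
O(I) = -3 + 9*I
Z(R) = -42 (Z(R) = 3 + ((-3 + 9*(-11)) - 1*(-57)) = 3 + ((-3 - 99) + 57) = 3 + (-102 + 57) = 3 - 45 = -42)
c = 6208 (c = 64*(-15 + 112) = 64*97 = 6208)
1/(Z(b) + c) = 1/(-42 + 6208) = 1/6166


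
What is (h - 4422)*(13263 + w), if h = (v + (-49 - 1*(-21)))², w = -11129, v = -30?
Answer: -2257772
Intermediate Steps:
h = 3364 (h = (-30 + (-49 - 1*(-21)))² = (-30 + (-49 + 21))² = (-30 - 28)² = (-58)² = 3364)
(h - 4422)*(13263 + w) = (3364 - 4422)*(13263 - 11129) = -1058*2134 = -2257772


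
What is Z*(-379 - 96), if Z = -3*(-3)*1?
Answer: -4275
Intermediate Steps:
Z = 9 (Z = 9*1 = 9)
Z*(-379 - 96) = 9*(-379 - 96) = 9*(-475) = -4275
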